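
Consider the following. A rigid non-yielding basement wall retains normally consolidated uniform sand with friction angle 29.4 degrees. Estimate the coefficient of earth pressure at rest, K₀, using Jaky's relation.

0.509

K₀ = 1 − sin φ' = 1 − sin 29.4° = 0.5091.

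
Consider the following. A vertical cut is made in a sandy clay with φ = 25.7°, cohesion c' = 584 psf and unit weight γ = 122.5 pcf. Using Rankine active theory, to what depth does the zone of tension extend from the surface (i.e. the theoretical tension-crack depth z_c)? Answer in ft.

15.2 ft

K_a = tan²(45° − 25.7°/2) = 0.3950; √K_a = 0.6285.
The active pressure is zero where K_a γ z = 2c√K_a, so z_c = 2c/(γ√K_a) = 2×584/(122.5×0.6285) = 15.17 ft.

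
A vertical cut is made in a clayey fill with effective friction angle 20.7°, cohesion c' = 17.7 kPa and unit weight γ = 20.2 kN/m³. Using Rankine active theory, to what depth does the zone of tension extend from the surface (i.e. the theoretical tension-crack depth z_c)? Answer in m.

2.54 m

K_a = tan²(45° − 20.7°/2) = 0.4777; √K_a = 0.6911.
The active pressure is zero where K_a γ z = 2c√K_a, so z_c = 2c/(γ√K_a) = 2×17.7/(20.2×0.6911) = 2.536 m.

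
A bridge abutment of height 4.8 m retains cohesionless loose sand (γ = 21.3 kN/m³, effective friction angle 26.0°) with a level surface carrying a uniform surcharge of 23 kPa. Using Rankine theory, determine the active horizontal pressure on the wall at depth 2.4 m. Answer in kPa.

28.9 kPa

K_a = (1 − sin φ)/(1 + sin φ) = 0.3905.
σ_v = γz + q = 21.3 × 2.4 + 23 = 74.12 kPa.
σ_h = K_a σ_v = 0.3905 × 74.12 = 28.94 kPa.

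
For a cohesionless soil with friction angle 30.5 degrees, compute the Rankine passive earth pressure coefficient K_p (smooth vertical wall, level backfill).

K_p = (1 + sin φ)/(1 − sin φ) = tan²(45° + 30.5°/2) = 3.061.

3.06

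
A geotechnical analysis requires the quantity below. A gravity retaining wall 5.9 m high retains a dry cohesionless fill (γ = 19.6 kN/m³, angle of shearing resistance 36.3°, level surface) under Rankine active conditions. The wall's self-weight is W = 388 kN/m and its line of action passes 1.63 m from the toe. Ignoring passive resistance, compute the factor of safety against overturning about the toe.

3.68

K_a = tan²(45° − 36.3°/2) = 0.2563.
P_a = ½K_aγH² = 0.5×0.2563×19.6×5.9² = 87.42 kN/m, acting at H/3 = 1.967 m above the base.
Overturning moment M_o = P_a × H/3 = 87.42 × 1.967 = 171.9.
Resisting moment M_r = W × 1.63 = 388 × 1.63 = 632.4.
FS_overturning = M_r/M_o = 632.4/171.9 = 3.678.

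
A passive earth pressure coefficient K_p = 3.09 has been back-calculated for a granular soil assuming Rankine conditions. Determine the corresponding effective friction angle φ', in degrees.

K_p = (1+sin φ)/(1−sin φ) ⇒ sin φ = (K_p − 1)/(K_p + 1) = 0.5110.
φ = arcsin(0.5110) = 30.73°.

30.7°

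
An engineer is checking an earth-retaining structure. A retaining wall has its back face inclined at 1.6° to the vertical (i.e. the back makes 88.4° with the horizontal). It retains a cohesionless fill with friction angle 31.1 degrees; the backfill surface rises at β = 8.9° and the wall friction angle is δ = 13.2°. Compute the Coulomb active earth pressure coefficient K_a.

K_a = sin²(α+φ) / [sin²α · sin(α−δ) · (1 + √{sin(φ+δ)sin(φ−β) / (sin(α−δ)sin(α+β))})²].
With α = 88.4°, φ = 31.1°, δ = 13.2°, β = 8.9°: K_a = 0.3374.

0.337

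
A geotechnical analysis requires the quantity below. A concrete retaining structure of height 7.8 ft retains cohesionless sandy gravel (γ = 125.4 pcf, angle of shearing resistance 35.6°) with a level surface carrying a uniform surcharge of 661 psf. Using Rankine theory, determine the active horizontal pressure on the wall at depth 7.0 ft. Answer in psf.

K_a = (1 − sin φ)/(1 + sin φ) = 0.2641.
σ_v = γz + q = 125.4 × 7.0 + 661 = 1539 psf.
σ_h = K_a σ_v = 0.2641 × 1539 = 406.4 psf.

406 psf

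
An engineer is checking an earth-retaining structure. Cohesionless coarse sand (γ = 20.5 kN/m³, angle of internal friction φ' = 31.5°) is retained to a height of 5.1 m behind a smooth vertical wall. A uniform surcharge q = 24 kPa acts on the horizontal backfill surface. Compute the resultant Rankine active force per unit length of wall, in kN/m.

K_a = tan²(45° − φ/2) = 0.3136.
Soil triangle: ½ K_a γ H² = 0.5×0.3136×20.5×5.1² = 83.61 kN/m.
Surcharge rectangle: K_a q H = 0.3136×24×5.1 = 38.39 kN/m.
Total = 83.61 + 38.39 = 122.0 kN/m.

122 kN/m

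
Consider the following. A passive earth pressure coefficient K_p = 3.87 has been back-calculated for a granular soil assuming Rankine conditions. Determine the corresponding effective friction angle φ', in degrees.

36.1°

K_p = (1+sin φ)/(1−sin φ) ⇒ sin φ = (K_p − 1)/(K_p + 1) = 0.5893.
φ = arcsin(0.5893) = 36.11°.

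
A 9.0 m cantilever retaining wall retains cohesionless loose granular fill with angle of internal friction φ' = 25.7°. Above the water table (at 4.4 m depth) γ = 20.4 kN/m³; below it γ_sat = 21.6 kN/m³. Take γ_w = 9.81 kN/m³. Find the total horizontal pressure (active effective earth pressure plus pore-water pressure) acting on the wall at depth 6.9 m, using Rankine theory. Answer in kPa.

K_a = (1 − sin φ)/(1 + sin φ) = 0.3950.
γ' = 21.6 − 9.81 = 11.79 kN/m³.
Effective vertical stress at 6.9 m: σ'_v = 20.4×4.4 + 11.79×2.50 = 119.2 kPa.
σ'_h = K_a σ'_v = 0.3950 × 119.2 = 47.10 kPa; u = γ_w × 2.50 = 24.53 kPa.
Total σ_h = 47.10 + 24.53 = 71.63 kPa.

71.6 kPa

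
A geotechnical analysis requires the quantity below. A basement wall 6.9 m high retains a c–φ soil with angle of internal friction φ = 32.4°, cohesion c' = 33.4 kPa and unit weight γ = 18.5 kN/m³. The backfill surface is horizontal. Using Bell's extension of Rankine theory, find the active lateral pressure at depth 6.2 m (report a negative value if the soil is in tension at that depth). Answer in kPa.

K_a = (1 − sin φ)/(1 + sin φ) = 0.3022.
σ_a = K_a γ z − 2c√K_a = 0.3022×18.5×6.2 − 2×33.4×0.5498 = -2.058 kPa.

-2.06 kPa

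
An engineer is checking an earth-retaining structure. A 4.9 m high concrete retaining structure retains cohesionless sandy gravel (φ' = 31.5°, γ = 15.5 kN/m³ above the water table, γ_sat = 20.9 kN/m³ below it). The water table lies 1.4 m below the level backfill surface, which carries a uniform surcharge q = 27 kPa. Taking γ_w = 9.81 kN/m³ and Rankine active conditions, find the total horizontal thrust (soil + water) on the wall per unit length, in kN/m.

K_a = tan²(45° − φ/2) = 0.3136.
γ' = 20.9 − 9.81 = 11.09 kN/m³. h₂ = H − d_w = 3.5 m.
σ'_h: at surface K_a·q = 8.468; at WT K_a(q+γd_w) = 15.27; at base K_a(q+γd_w+γ'h₂) = 27.45 kPa.
P₁ = ½(8.468+15.27)×1.4 = 16.62; P₂ = ½(15.27+27.45)×3.5 = 74.76; P_w = ½γ_w h₂² = 60.09.
Total = 16.62+74.76+60.09 = 151.5 kN/m.

151 kN/m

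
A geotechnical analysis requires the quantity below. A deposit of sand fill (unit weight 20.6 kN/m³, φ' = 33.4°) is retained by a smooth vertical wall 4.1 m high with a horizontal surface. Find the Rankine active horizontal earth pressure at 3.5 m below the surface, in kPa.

K_a = (1 − sin φ)/(1 + sin φ) = 0.2899.
σ_h = K_a γ z = 0.2899 × 20.6 × 3.5 = 20.90 kPa.

20.9 kPa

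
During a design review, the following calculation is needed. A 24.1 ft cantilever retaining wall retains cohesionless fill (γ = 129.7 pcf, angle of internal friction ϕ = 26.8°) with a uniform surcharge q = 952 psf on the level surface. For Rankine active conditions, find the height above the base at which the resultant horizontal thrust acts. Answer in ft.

K_a = 0.3785.
Triangular part P₁ = ½K_aγH² = 14260 at H/3 = 8.033 ft; rectangular part P₂ = K_a q H = 8683 at H/2 = 12.05 ft.
ȳ = (P₁·8.033 + P₂·12.05)/(P₁+P₂) = 9.554 ft.

9.55 ft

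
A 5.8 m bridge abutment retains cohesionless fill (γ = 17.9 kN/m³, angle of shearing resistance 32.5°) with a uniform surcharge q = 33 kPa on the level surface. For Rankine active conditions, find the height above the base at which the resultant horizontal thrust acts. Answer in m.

2.31 m

K_a = 0.3010.
Triangular part P₁ = ½K_aγH² = 90.62 at H/3 = 1.933 m; rectangular part P₂ = K_a q H = 57.61 at H/2 = 2.900 m.
ȳ = (P₁·1.933 + P₂·2.900)/(P₁+P₂) = 2.309 m.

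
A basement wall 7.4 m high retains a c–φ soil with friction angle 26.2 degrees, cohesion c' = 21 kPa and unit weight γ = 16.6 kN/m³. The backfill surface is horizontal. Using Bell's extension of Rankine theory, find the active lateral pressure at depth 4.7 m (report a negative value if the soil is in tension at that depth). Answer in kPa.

K_a = (1 − sin φ)/(1 + sin φ) = 0.3874.
σ_a = K_a γ z − 2c√K_a = 0.3874×16.6×4.7 − 2×21×0.6224 = 4.085 kPa.

4.09 kPa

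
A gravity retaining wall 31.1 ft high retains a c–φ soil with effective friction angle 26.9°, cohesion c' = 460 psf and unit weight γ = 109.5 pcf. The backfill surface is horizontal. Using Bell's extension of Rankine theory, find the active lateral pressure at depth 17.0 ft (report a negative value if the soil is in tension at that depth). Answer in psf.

K_a = (1 − sin φ)/(1 + sin φ) = 0.3770.
σ_a = K_a γ z − 2c√K_a = 0.3770×109.5×17.0 − 2×460×0.6140 = 136.9 psf.

137 psf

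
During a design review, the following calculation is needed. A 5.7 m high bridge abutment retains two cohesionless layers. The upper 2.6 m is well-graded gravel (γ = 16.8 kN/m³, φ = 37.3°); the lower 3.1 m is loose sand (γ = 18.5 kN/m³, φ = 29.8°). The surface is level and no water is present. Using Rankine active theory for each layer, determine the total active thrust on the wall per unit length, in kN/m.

K_a1 = tan²(45°−37.3°/2) = 0.2453; K_a2 = tan²(45°−29.8°/2) = 0.3360.
Layer 1: σ at base = K_a1 γ₁ h₁ = 10.72 kPa; P₁ = ½×10.72×2.6 = 13.93.
Layer 2: σ_v at top = γ₁h₁ = 43.68; σ_h top = K_a2×43.68 = 14.68; σ_h base = K_a2×(43.68+18.5×3.1) = 33.95.
P₂ = ½(14.68+33.95)×3.1 = 75.37. Total P_a = 13.93+75.37 = 89.30 kN/m.

89.3 kN/m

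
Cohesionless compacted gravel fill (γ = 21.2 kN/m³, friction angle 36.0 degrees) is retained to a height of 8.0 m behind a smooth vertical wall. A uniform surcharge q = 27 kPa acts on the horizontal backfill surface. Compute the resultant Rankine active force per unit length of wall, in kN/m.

232 kN/m

K_a = tan²(45° − φ/2) = 0.2596.
Soil triangle: ½ K_a γ H² = 0.5×0.2596×21.2×8.0² = 176.1 kN/m.
Surcharge rectangle: K_a q H = 0.2596×27×8.0 = 56.08 kN/m.
Total = 176.1 + 56.08 = 232.2 kN/m.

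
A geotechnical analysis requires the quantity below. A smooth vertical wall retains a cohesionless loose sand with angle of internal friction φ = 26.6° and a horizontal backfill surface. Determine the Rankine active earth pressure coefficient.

K_a = tan²(45° − φ/2) = tan²(31.70°) = 0.3814.

0.381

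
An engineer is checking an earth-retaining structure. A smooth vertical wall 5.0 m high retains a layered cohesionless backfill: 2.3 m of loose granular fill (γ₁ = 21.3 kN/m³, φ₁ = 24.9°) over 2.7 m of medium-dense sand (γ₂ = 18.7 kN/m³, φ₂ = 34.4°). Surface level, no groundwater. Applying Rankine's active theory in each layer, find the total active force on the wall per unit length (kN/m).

K_a1 = tan²(45°−24.9°/2) = 0.4074; K_a2 = tan²(45°−34.4°/2) = 0.2780.
Layer 1: σ at base = K_a1 γ₁ h₁ = 19.96 kPa; P₁ = ½×19.96×2.3 = 22.95.
Layer 2: σ_v at top = γ₁h₁ = 48.99; σ_h top = K_a2×48.99 = 13.62; σ_h base = K_a2×(48.99+18.7×2.7) = 27.65.
P₂ = ½(13.62+27.65)×2.7 = 55.72. Total P_a = 22.95+55.72 = 78.67 kN/m.

78.7 kN/m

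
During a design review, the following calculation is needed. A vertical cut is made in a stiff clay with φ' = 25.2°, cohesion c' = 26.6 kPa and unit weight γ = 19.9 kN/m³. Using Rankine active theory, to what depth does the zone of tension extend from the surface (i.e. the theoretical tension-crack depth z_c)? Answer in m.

4.21 m

K_a = tan²(45° − 25.2°/2) = 0.4027; √K_a = 0.6346.
The active pressure is zero where K_a γ z = 2c√K_a, so z_c = 2c/(γ√K_a) = 2×26.6/(19.9×0.6346) = 4.213 m.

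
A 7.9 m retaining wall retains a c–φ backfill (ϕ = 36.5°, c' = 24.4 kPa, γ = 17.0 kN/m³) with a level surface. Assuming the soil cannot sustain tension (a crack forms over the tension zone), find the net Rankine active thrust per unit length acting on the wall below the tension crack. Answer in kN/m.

K_a = 0.2541; √K_a = 0.5040.
Tension-crack depth z_c = 2c/(γ√K_a) = 2×24.4/(17.0×0.5040) = 5.695 m.
σ_a at base = K_a γ H − 2c√K_a = 0.2541×17.0×7.9 − 2×24.4×0.5040 = 9.523 kPa.
P_a = ½ × 9.523 × (H − z_c) = 0.5×9.523×2.205 = 10.50 kN/m.

10.5 kN/m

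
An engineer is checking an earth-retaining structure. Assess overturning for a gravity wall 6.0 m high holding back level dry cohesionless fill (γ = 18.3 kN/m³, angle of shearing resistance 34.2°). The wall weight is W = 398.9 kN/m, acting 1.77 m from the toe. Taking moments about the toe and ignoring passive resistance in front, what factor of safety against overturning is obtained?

3.82

K_a = tan²(45° − 34.2°/2) = 0.2803.
P_a = ½K_aγH² = 0.5×0.2803×18.3×6.0² = 92.34 kN/m, acting at H/3 = 2.000 m above the base.
Overturning moment M_o = P_a × H/3 = 92.34 × 2.000 = 184.7.
Resisting moment M_r = W × 1.77 = 398.9 × 1.77 = 706.1.
FS_overturning = M_r/M_o = 706.1/184.7 = 3.823.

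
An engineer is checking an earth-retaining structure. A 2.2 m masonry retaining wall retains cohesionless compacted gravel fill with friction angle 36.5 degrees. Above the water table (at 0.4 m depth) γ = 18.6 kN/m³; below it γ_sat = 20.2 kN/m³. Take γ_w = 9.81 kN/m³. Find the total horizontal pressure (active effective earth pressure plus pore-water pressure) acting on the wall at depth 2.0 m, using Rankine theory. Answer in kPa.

K_a = (1 − sin φ)/(1 + sin φ) = 0.2541.
γ' = 20.2 − 9.81 = 10.39 kN/m³.
Effective vertical stress at 2.0 m: σ'_v = 18.6×0.4 + 10.39×1.60 = 24.06 kPa.
σ'_h = K_a σ'_v = 0.2541 × 24.06 = 6.114 kPa; u = γ_w × 1.60 = 15.70 kPa.
Total σ_h = 6.114 + 15.70 = 21.81 kPa.

21.8 kPa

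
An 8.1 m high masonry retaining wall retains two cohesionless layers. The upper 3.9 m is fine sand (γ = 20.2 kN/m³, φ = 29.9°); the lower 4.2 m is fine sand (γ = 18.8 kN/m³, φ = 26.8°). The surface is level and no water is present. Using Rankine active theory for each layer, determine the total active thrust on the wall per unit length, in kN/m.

239 kN/m

K_a1 = tan²(45°−29.9°/2) = 0.3347; K_a2 = tan²(45°−26.8°/2) = 0.3785.
Layer 1: σ at base = K_a1 γ₁ h₁ = 26.37 kPa; P₁ = ½×26.37×3.9 = 51.41.
Layer 2: σ_v at top = γ₁h₁ = 78.78; σ_h top = K_a2×78.78 = 29.82; σ_h base = K_a2×(78.78+18.8×4.2) = 59.70.
P₂ = ½(29.82+59.70)×4.2 = 188.0. Total P_a = 51.41+188.0 = 239.4 kN/m.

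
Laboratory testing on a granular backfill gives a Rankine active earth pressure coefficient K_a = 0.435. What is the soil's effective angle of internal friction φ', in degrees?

23.2°

K_a = tan²(45° − φ/2) ⇒ 45° − φ/2 = arctan(√0.435) = 33.41°.
φ = 2(45° − 33.41°) = 23.19°.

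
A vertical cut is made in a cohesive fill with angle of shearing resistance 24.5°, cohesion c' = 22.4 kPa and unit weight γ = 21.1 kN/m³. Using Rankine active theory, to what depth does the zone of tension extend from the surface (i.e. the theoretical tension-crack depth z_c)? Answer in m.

3.30 m

K_a = tan²(45° − 24.5°/2) = 0.4137; √K_a = 0.6432.
The active pressure is zero where K_a γ z = 2c√K_a, so z_c = 2c/(γ√K_a) = 2×22.4/(21.1×0.6432) = 3.301 m.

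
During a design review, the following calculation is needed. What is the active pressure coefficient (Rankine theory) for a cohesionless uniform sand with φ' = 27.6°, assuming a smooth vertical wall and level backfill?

0.367

K_a = (1 − sin φ)/(1 + sin φ) = (1 − sin 27.6°)/(1 + sin 27.6°) = 0.3668.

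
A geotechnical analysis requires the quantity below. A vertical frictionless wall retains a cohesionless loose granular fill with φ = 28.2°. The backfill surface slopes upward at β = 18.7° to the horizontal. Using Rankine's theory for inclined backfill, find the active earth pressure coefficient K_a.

K_a = cos β · (cos β − √(cos²β − cos²φ)) / (cos β + √(cos²β − cos²φ)).
cos β = 0.9472, cos φ = 0.8813, √(cos²β − cos²φ) = 0.3471.
K_a = 0.9472 × (0.9472 − 0.3471)/(0.9472 + 0.3471) = 0.4391.

0.439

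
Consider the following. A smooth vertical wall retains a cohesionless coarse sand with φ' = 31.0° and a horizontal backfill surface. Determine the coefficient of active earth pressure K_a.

0.320

K_a = tan²(45° − φ/2) = tan²(29.50°) = 0.3201.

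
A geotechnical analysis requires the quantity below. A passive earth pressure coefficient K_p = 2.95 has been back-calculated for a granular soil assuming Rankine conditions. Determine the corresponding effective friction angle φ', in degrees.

29.6°

K_p = (1+sin φ)/(1−sin φ) ⇒ sin φ = (K_p − 1)/(K_p + 1) = 0.4937.
φ = arcsin(0.4937) = 29.58°.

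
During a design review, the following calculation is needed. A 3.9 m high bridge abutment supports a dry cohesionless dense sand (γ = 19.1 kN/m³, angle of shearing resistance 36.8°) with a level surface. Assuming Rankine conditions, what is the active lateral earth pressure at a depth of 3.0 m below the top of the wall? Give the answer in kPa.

14.4 kPa

K_a = (1 − sin φ)/(1 + sin φ) = 0.2508.
σ_h = K_a γ z = 0.2508 × 19.1 × 3.0 = 14.37 kPa.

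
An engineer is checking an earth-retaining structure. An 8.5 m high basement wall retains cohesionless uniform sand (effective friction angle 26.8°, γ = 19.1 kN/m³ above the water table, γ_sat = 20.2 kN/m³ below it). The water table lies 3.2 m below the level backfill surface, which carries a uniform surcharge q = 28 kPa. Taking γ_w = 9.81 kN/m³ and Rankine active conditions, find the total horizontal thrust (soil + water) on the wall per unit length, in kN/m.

K_a = tan²(45° − φ/2) = 0.3785.
γ' = 20.2 − 9.81 = 10.39 kN/m³. h₂ = H − d_w = 5.3 m.
σ'_h: at surface K_a·q = 10.60; at WT K_a(q+γd_w) = 33.73; at base K_a(q+γd_w+γ'h₂) = 54.57 kPa.
P₁ = ½(10.60+33.73)×3.2 = 70.92; P₂ = ½(33.73+54.57)×5.3 = 234.0; P_w = ½γ_w h₂² = 137.8.
Total = 70.92+234.0+137.8 = 442.7 kN/m.

443 kN/m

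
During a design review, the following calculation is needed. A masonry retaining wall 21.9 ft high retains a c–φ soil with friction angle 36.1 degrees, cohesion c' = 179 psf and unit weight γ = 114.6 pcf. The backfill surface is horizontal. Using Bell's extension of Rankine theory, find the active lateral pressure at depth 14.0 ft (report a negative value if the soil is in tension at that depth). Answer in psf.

233 psf

K_a = (1 − sin φ)/(1 + sin φ) = 0.2585.
σ_a = K_a γ z − 2c√K_a = 0.2585×114.6×14.0 − 2×179×0.5084 = 232.7 psf.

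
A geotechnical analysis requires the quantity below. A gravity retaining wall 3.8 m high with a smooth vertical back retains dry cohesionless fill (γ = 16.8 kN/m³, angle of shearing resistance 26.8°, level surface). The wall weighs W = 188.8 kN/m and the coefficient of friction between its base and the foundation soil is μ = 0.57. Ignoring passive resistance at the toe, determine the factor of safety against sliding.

K_a = tan²(45° − 26.8°/2) = 0.3785.
P_a = ½K_aγH² = 0.5×0.3785×16.8×3.8² = 45.91 kN/m, acting at H/3 = 1.267 m above the base.
FS_sliding = μW / P_a = 0.57×188.8 / 45.91 = 2.344.

2.34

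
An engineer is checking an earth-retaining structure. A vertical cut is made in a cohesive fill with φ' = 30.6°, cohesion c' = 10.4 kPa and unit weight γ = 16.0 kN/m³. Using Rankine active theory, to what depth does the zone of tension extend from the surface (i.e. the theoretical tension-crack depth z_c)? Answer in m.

K_a = tan²(45° − 30.6°/2) = 0.3253; √K_a = 0.5704.
The active pressure is zero where K_a γ z = 2c√K_a, so z_c = 2c/(γ√K_a) = 2×10.4/(16.0×0.5704) = 2.279 m.

2.28 m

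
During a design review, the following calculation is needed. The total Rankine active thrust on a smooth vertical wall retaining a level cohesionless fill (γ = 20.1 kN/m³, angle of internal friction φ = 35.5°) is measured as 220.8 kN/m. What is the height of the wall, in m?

9.10 m

K_a = 0.2653. P_a = ½ K_a γ H² ⇒ H = √(2P_a/(K_a γ)).
H = √(2×220.8/(0.2653×20.1)) = 9.101 m.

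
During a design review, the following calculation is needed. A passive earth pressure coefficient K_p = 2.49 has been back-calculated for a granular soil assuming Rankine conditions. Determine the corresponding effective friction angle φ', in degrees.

25.3°

K_p = (1+sin φ)/(1−sin φ) ⇒ sin φ = (K_p − 1)/(K_p + 1) = 0.4269.
φ = arcsin(0.4269) = 25.27°.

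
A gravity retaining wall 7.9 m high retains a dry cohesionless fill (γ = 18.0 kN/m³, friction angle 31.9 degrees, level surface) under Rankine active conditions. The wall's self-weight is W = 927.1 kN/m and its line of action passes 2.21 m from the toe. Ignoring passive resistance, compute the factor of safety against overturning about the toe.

K_a = tan²(45° − 31.9°/2) = 0.3085.
P_a = ½K_aγH² = 0.5×0.3085×18.0×7.9² = 173.3 kN/m, acting at H/3 = 2.633 m above the base.
Overturning moment M_o = P_a × H/3 = 173.3 × 2.633 = 456.3.
Resisting moment M_r = W × 2.21 = 927.1 × 2.21 = 2049.
FS_overturning = M_r/M_o = 2049/456.3 = 4.490.

4.49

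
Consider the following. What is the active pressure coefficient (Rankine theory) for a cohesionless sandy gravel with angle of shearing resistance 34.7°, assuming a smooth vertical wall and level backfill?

0.274

K_a = (1 − sin φ)/(1 + sin φ) = (1 − sin 34.7°)/(1 + sin 34.7°) = 0.2745.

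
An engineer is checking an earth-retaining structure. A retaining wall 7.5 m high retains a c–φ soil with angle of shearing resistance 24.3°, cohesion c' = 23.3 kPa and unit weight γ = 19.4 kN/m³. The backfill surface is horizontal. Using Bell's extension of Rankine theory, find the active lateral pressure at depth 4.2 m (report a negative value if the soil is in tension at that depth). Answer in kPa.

K_a = (1 − sin φ)/(1 + sin φ) = 0.4169.
σ_a = K_a γ z − 2c√K_a = 0.4169×19.4×4.2 − 2×23.3×0.6457 = 3.881 kPa.

3.88 kPa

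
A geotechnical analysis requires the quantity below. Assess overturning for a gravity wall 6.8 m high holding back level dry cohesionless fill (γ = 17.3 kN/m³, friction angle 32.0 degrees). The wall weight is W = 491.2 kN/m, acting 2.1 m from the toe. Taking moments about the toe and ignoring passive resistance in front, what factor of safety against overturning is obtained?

3.70

K_a = tan²(45° − 32.0°/2) = 0.3073.
P_a = ½K_aγH² = 0.5×0.3073×17.3×6.8² = 122.9 kN/m, acting at H/3 = 2.267 m above the base.
Overturning moment M_o = P_a × H/3 = 122.9 × 2.267 = 278.6.
Resisting moment M_r = W × 2.1 = 491.2 × 2.1 = 1032.
FS_overturning = M_r/M_o = 1032/278.6 = 3.703.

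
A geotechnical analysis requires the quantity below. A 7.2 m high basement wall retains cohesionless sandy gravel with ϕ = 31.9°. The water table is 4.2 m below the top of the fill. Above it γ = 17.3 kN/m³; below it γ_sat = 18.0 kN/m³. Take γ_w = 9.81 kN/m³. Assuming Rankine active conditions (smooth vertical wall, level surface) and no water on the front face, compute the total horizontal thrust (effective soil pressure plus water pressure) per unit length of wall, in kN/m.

K_a = tan²(45° − φ/2) = 0.3085.
γ' = 18.0 − 9.81 = 8.190 kN/m³. Depth below WT = 3.0 m.
σ'_h at WT = K_a γ d_w = 22.42 kPa; at base = 22.42 + K_a γ' × 3.0 = 30.00 kPa.
P₁ (0–4.2 m) = ½×22.42×4.2 = 47.08. P₂ (4.2–7.2 m) = ½(22.42+30.00)×3.0 = 78.62.
P_w = ½ γ_w h₂² = 0.5×9.81×3.0² = 44.14. Total = 47.08+78.62+44.14 = 169.8 kN/m.

170 kN/m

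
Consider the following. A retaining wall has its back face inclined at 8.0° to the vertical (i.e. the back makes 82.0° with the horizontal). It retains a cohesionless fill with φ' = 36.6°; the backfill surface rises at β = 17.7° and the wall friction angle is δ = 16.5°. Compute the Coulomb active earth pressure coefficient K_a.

K_a = sin²(α+φ) / [sin²α · sin(α−δ) · (1 + √{sin(φ+δ)sin(φ−β) / (sin(α−δ)sin(α+β))})²].
With α = 82.0°, φ = 36.6°, δ = 16.5°, β = 17.7°: K_a = 0.3655.

0.365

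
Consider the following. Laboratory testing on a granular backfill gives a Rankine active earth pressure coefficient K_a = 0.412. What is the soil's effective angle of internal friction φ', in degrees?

24.6°

K_a = tan²(45° − φ/2) ⇒ 45° − φ/2 = arctan(√0.412) = 32.70°.
φ = 2(45° − 32.70°) = 24.61°.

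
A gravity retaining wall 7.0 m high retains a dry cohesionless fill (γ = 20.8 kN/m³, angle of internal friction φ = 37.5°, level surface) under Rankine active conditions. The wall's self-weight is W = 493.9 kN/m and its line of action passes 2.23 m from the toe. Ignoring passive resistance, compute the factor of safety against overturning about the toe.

3.81

K_a = tan²(45° − 37.5°/2) = 0.2432.
P_a = ½K_aγH² = 0.5×0.2432×20.8×7.0² = 123.9 kN/m, acting at H/3 = 2.333 m above the base.
Overturning moment M_o = P_a × H/3 = 123.9 × 2.333 = 289.2.
Resisting moment M_r = W × 2.23 = 493.9 × 2.23 = 1101.
FS_overturning = M_r/M_o = 1101/289.2 = 3.809.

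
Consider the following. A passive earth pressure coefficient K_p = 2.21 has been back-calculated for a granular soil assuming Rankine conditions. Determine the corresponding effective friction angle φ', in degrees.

K_p = (1+sin φ)/(1−sin φ) ⇒ sin φ = (K_p − 1)/(K_p + 1) = 0.3769.
φ = arcsin(0.3769) = 22.14°.

22.1°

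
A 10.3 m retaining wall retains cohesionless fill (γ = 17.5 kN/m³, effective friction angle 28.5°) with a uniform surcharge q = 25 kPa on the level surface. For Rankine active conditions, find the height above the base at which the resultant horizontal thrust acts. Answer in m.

3.81 m

K_a = 0.3540.
Triangular part P₁ = ½K_aγH² = 328.6 at H/3 = 3.433 m; rectangular part P₂ = K_a q H = 91.14 at H/2 = 5.150 m.
ȳ = (P₁·3.433 + P₂·5.150)/(P₁+P₂) = 3.806 m.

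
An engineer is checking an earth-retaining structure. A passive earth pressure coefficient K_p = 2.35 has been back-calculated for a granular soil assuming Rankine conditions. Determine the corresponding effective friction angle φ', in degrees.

23.8°

K_p = (1+sin φ)/(1−sin φ) ⇒ sin φ = (K_p − 1)/(K_p + 1) = 0.4030.
φ = arcsin(0.4030) = 23.76°.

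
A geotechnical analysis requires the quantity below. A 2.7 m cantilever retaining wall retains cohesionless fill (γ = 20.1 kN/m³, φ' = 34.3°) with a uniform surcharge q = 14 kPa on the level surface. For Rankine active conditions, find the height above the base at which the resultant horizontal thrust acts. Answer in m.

K_a = 0.2792.
Triangular part P₁ = ½K_aγH² = 20.45 at H/3 = 0.9000 m; rectangular part P₂ = K_a q H = 10.55 at H/2 = 1.350 m.
ȳ = (P₁·0.9000 + P₂·1.350)/(P₁+P₂) = 1.053 m.

1.05 m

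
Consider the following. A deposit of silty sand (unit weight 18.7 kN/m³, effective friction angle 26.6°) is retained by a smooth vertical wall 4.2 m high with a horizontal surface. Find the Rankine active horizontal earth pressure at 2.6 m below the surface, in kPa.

K_a = (1 − sin φ)/(1 + sin φ) = 0.3814.
σ_h = K_a γ z = 0.3814 × 18.7 × 2.6 = 18.55 kPa.

18.5 kPa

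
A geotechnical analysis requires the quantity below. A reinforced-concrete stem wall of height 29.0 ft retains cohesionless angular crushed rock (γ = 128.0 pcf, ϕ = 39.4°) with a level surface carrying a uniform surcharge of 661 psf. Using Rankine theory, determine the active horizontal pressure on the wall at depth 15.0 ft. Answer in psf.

577 psf

K_a = (1 − sin φ)/(1 + sin φ) = 0.2234.
σ_v = γz + q = 128.0 × 15.0 + 661 = 2581 psf.
σ_h = K_a σ_v = 0.2234 × 2581 = 576.7 psf.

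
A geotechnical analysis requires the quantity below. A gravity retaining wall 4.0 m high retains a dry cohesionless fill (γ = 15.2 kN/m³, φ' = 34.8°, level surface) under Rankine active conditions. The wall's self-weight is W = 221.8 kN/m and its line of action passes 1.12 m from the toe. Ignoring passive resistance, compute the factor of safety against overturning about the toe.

5.61

K_a = tan²(45° − 34.8°/2) = 0.2733.
P_a = ½K_aγH² = 0.5×0.2733×15.2×4.0² = 33.23 kN/m, acting at H/3 = 1.333 m above the base.
Overturning moment M_o = P_a × H/3 = 33.23 × 1.333 = 44.31.
Resisting moment M_r = W × 1.12 = 221.8 × 1.12 = 248.4.
FS_overturning = M_r/M_o = 248.4/44.31 = 5.606.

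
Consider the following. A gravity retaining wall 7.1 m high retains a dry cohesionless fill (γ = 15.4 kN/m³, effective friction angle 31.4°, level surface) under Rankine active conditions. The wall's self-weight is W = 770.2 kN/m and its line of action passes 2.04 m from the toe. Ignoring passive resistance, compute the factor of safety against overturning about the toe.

5.43

K_a = tan²(45° − 31.4°/2) = 0.3149.
P_a = ½K_aγH² = 0.5×0.3149×15.4×7.1² = 122.2 kN/m, acting at H/3 = 2.367 m above the base.
Overturning moment M_o = P_a × H/3 = 122.2 × 2.367 = 289.3.
Resisting moment M_r = W × 2.04 = 770.2 × 2.04 = 1571.
FS_overturning = M_r/M_o = 1571/289.3 = 5.431.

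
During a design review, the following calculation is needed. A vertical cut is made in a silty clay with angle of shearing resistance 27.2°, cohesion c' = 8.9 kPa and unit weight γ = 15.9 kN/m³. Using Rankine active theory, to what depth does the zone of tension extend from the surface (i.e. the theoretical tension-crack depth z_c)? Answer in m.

K_a = tan²(45° − 27.2°/2) = 0.3726; √K_a = 0.6104.
The active pressure is zero where K_a γ z = 2c√K_a, so z_c = 2c/(γ√K_a) = 2×8.9/(15.9×0.6104) = 1.834 m.

1.83 m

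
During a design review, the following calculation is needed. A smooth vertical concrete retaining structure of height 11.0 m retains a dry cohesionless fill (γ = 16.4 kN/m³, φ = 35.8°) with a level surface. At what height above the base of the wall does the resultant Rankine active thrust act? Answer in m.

K_a = 0.2619.
The pressure distribution is triangular, so the resultant acts at H/3 above the base = 11.0/3 = 3.667 m.

3.67 m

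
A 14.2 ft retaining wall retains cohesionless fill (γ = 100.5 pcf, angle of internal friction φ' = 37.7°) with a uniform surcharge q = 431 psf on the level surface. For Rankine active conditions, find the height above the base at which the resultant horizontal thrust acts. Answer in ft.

K_a = 0.2411.
Triangular part P₁ = ½K_aγH² = 2443 at H/3 = 4.733 ft; rectangular part P₂ = K_a q H = 1475 at H/2 = 7.100 ft.
ȳ = (P₁·4.733 + P₂·7.100)/(P₁+P₂) = 5.625 ft.

5.62 ft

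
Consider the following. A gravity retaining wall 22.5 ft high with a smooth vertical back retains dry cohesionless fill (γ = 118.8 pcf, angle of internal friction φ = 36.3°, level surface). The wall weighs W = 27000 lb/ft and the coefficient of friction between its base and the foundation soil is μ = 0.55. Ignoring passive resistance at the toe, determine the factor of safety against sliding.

K_a = tan²(45° − 36.3°/2) = 0.2563.
P_a = ½K_aγH² = 0.5×0.2563×118.8×22.5² = 7706 lb/ft, acting at H/3 = 7.500 ft above the base.
FS_sliding = μW / P_a = 0.55×27000 / 7706 = 1.927.

1.93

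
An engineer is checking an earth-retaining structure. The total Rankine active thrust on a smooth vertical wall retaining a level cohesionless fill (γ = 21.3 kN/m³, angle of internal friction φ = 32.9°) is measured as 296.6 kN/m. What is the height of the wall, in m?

K_a = 0.2960. P_a = ½ K_a γ H² ⇒ H = √(2P_a/(K_a γ)).
H = √(2×296.6/(0.2960×21.3)) = 9.699 m.

9.70 m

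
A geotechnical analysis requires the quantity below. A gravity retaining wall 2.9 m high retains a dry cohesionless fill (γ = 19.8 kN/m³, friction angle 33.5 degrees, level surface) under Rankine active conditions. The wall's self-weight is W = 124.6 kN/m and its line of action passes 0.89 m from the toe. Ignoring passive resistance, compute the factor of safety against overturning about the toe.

K_a = tan²(45° − 33.5°/2) = 0.2887.
P_a = ½K_aγH² = 0.5×0.2887×19.8×2.9² = 24.04 kN/m, acting at H/3 = 0.9667 m above the base.
Overturning moment M_o = P_a × H/3 = 24.04 × 0.9667 = 23.24.
Resisting moment M_r = W × 0.89 = 124.6 × 0.89 = 110.9.
FS_overturning = M_r/M_o = 110.9/23.24 = 4.772.

4.77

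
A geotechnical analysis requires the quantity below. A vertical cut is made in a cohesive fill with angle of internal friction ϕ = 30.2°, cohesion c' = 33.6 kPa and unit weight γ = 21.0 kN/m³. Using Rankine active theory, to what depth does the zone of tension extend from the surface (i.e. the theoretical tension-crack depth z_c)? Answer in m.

K_a = tan²(45° − 30.2°/2) = 0.3307; √K_a = 0.5750.
The active pressure is zero where K_a γ z = 2c√K_a, so z_c = 2c/(γ√K_a) = 2×33.6/(21.0×0.5750) = 5.565 m.

5.56 m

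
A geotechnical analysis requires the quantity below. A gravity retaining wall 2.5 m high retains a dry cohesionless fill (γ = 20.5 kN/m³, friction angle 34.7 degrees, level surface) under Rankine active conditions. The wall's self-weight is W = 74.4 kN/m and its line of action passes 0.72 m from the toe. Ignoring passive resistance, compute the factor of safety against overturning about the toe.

K_a = tan²(45° − 34.7°/2) = 0.2745.
P_a = ½K_aγH² = 0.5×0.2745×20.5×2.5² = 17.58 kN/m, acting at H/3 = 0.8333 m above the base.
Overturning moment M_o = P_a × H/3 = 17.58 × 0.8333 = 14.65.
Resisting moment M_r = W × 0.72 = 74.4 × 0.72 = 53.57.
FS_overturning = M_r/M_o = 53.57/14.65 = 3.656.

3.66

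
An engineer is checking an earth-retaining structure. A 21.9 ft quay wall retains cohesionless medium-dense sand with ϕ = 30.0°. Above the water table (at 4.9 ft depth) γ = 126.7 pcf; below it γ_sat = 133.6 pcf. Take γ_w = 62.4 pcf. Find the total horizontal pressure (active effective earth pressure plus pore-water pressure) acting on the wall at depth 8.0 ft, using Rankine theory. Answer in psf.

K_a = (1 − sin φ)/(1 + sin φ) = 0.3333.
γ' = 133.6 − 62.4 = 71.20 pcf.
Effective vertical stress at 8.0 ft: σ'_v = 126.7×4.9 + 71.20×3.10 = 841.5 psf.
σ'_h = K_a σ'_v = 0.3333 × 841.5 = 280.5 psf; u = γ_w × 3.10 = 193.4 psf.
Total σ_h = 280.5 + 193.4 = 474.0 psf.

474 psf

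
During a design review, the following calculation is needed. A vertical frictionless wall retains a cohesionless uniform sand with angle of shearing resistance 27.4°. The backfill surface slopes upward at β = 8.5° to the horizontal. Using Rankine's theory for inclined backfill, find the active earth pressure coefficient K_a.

0.384

K_a = cos β · (cos β − √(cos²β − cos²φ)) / (cos β + √(cos²β − cos²φ)).
cos β = 0.9890, cos φ = 0.8878, √(cos²β − cos²φ) = 0.4358.
K_a = 0.9890 × (0.9890 − 0.4358)/(0.9890 + 0.4358) = 0.3840.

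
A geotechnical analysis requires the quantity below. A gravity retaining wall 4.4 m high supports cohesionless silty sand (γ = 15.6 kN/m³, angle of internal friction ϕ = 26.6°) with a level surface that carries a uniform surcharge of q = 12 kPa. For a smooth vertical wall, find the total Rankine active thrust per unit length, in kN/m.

K_a = tan²(45° − φ/2) = 0.3814.
Soil triangle: ½ K_a γ H² = 0.5×0.3814×15.6×4.4² = 57.60 kN/m.
Surcharge rectangle: K_a q H = 0.3814×12×4.4 = 20.14 kN/m.
Total = 57.60 + 20.14 = 77.74 kN/m.

77.7 kN/m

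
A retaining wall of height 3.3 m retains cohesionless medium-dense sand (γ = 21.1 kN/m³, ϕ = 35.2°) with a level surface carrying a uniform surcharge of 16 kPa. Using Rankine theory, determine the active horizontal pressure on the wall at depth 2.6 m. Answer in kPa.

K_a = (1 − sin φ)/(1 + sin φ) = 0.2687.
σ_v = γz + q = 21.1 × 2.6 + 16 = 70.86 kPa.
σ_h = K_a σ_v = 0.2687 × 70.86 = 19.04 kPa.

19.0 kPa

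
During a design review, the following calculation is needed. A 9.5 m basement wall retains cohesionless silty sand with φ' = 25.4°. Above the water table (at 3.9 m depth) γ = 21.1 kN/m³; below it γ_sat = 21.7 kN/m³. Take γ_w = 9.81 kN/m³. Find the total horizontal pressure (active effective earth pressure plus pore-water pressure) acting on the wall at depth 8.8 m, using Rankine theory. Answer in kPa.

104 kPa

K_a = (1 − sin φ)/(1 + sin φ) = 0.3996.
γ' = 21.7 − 9.81 = 11.89 kN/m³.
Effective vertical stress at 8.8 m: σ'_v = 21.1×3.9 + 11.89×4.90 = 140.6 kPa.
σ'_h = K_a σ'_v = 0.3996 × 140.6 = 56.17 kPa; u = γ_w × 4.90 = 48.07 kPa.
Total σ_h = 56.17 + 48.07 = 104.2 kPa.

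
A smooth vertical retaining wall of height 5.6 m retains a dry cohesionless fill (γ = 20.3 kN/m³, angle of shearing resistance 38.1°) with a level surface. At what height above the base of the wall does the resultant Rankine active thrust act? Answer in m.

K_a = 0.2368.
The pressure distribution is triangular, so the resultant acts at H/3 above the base = 5.6/3 = 1.867 m.

1.87 m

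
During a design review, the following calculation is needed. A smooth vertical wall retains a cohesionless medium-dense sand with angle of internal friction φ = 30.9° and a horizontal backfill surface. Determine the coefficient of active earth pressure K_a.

0.321

K_a = (1 − sin φ)/(1 + sin φ) = (1 − sin 30.9°)/(1 + sin 30.9°) = 0.3214.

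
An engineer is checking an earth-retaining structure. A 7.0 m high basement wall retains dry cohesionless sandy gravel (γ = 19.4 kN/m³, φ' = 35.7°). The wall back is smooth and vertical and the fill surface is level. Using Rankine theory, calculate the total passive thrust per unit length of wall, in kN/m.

1810 kN/m

K_p = tan²(45° + φ/2) = 3.802.
P_p = ½ K_p γ H² = 0.5 × 3.802 × 19.4 × 7.0² = 1807 kN/m.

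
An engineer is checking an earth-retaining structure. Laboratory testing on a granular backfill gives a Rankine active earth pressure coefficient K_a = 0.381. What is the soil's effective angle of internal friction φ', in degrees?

K_a = tan²(45° − φ/2) ⇒ 45° − φ/2 = arctan(√0.381) = 31.69°.
φ = 2(45° − 31.69°) = 26.63°.

26.6°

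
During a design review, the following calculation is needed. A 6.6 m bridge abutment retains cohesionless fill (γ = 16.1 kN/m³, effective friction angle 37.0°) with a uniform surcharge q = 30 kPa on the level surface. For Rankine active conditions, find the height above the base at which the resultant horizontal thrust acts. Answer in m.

K_a = 0.2486.
Triangular part P₁ = ½K_aγH² = 87.17 at H/3 = 2.200 m; rectangular part P₂ = K_a q H = 49.22 at H/2 = 3.300 m.
ȳ = (P₁·2.200 + P₂·3.300)/(P₁+P₂) = 2.597 m.

2.60 m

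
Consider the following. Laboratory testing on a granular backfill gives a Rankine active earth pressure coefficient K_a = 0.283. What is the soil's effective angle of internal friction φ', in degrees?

K_a = tan²(45° − φ/2) ⇒ 45° − φ/2 = arctan(√0.283) = 28.01°.
φ = 2(45° − 28.01°) = 33.98°.

34.0°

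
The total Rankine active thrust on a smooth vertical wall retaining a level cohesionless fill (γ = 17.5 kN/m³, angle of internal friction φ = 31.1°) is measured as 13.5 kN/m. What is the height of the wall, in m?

2.20 m

K_a = 0.3188. P_a = ½ K_a γ H² ⇒ H = √(2P_a/(K_a γ)).
H = √(2×13.5/(0.3188×17.5)) = 2.200 m.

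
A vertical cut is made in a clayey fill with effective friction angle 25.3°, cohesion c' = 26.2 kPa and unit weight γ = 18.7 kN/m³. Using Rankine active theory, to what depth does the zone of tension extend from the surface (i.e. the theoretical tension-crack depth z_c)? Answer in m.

K_a = tan²(45° − 25.3°/2) = 0.4012; √K_a = 0.6334.
The active pressure is zero where K_a γ z = 2c√K_a, so z_c = 2c/(γ√K_a) = 2×26.2/(18.7×0.6334) = 4.424 m.

4.42 m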